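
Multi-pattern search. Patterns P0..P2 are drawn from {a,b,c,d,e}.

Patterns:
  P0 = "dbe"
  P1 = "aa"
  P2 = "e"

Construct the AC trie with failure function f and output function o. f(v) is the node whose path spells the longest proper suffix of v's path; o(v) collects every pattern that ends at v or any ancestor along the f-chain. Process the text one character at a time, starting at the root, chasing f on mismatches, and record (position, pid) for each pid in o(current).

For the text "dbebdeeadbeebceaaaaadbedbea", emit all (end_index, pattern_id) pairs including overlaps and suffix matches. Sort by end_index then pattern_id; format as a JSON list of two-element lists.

Build automaton:
Trie (insert patterns):
  n0 'ε': a→4 d→1 e→6
  n1 'd': b→2
  n2 'db': e→3
  n3 'dbe': ·  [P0 ends]
  n4 'a': a→5
  n5 'aa': ·  [P1 ends]
  n6 'e': ·  [P2 ends]

Failure links (BFS by depth):
  fail(1) 'd': from fail(0)=0 chase 'd': 0 ⇒ 0;  out=∅∪out(0)=∅
  fail(4) 'a': from fail(0)=0 chase 'a': 0 ⇒ 0;  out=∅∪out(0)=∅
  fail(6) 'e': from fail(0)=0 chase 'e': 0 ⇒ 0;  out={2}∪out(0)={2}
  fail(2) 'db': from fail(1)=0 chase 'b': 0 ⇒ 0;  out=∅∪out(0)=∅
  fail(5) 'aa': from fail(4)=0 chase 'a': 0 ⇒ 4;  out={1}∪out(4)={1}
  fail(3) 'dbe': from fail(2)=0 chase 'e': 0 ⇒ 6;  out={0}∪out(6)={0,2}

Text stream:
[0] read 'd'  n0⇒n1
[1] read 'b'  n1⇒n2
[2] read 'e'  n2⇒n3  → match P0@[0:2],P2@[2:2]
[3] read 'b'  n3⇒n0 (via fail)
[4] read 'd'  n0⇒n1
[5] read 'e'  n1⇒n6 (via fail)  → match P2@[5:5]
[6] read 'e'  n6⇒n6 (via fail)  → match P2@[6:6]
[7] read 'a'  n6⇒n4 (via fail)
[8] read 'd'  n4⇒n1 (via fail)
[9] read 'b'  n1⇒n2
[10] read 'e'  n2⇒n3  → match P0@[8:10],P2@[10:10]
[11] read 'e'  n3⇒n6 (via fail)  → match P2@[11:11]
[12] read 'b'  n6⇒n0 (via fail)
[13] read 'c'  n0⇒n0
[14] read 'e'  n0⇒n6  → match P2@[14:14]
[15] read 'a'  n6⇒n4 (via fail)
[16] read 'a'  n4⇒n5  → match P1@[15:16]
[17] read 'a'  n5⇒n5 (via fail)  → match P1@[16:17]
[18] read 'a'  n5⇒n5 (via fail)  → match P1@[17:18]
[19] read 'a'  n5⇒n5 (via fail)  → match P1@[18:19]
[20] read 'd'  n5⇒n1 (via fail)
[21] read 'b'  n1⇒n2
[22] read 'e'  n2⇒n3  → match P0@[20:22],P2@[22:22]
[23] read 'd'  n3⇒n1 (via fail)
[24] read 'b'  n1⇒n2
[25] read 'e'  n2⇒n3  → match P0@[23:25],P2@[25:25]
[26] read 'a'  n3⇒n4 (via fail)

Result: [[2,0],[2,2],[5,2],[6,2],[10,0],[10,2],[11,2],[14,2],[16,1],[17,1],[18,1],[19,1],[22,0],[22,2],[25,0],[25,2]]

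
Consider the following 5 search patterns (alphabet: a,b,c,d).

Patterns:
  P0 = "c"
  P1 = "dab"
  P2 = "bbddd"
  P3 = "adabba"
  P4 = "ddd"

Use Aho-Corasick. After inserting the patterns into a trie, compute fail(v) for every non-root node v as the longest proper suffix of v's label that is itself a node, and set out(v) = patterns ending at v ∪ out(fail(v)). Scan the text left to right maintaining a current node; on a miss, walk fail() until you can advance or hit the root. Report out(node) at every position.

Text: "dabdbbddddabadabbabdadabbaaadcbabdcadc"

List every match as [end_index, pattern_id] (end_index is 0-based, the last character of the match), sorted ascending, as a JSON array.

Build automaton:
Trie nodes:
  0='ε' goto a→10 b→5 c→1 d→2
  1='c' goto ·  [P0 ends]
  2='d' goto a→3 d→16
  3='da' goto b→4
  4='dab' goto ·  [P1 ends]
  5='b' goto b→6
  6='bb' goto d→7
  7='bbd' goto d→8
  8='bbdd' goto d→9
  9='bbddd' goto ·  [P2 ends]
  10='a' goto d→11
  11='ad' goto a→12
  12='ada' goto b→13
  13='adab' goto b→14
  14='adabb' goto a→15
  15='adabba' goto ·  [P3 ends]
  16='dd' goto d→17
  17='ddd' goto ·  [P4 ends]

Failure links (BFS by depth):
  fail(1) 'c': from fail(0)=0 chase 'c': 0 ⇒ 0;  out={0}∪out(0)={0}
  fail(2) 'd': from fail(0)=0 chase 'd': 0 ⇒ 0;  out=∅∪out(0)=∅
  fail(5) 'b': from fail(0)=0 chase 'b': 0 ⇒ 0;  out=∅∪out(0)=∅
  fail(10) 'a': from fail(0)=0 chase 'a': 0 ⇒ 0;  out=∅∪out(0)=∅
  fail(3) 'da': from fail(2)=0 chase 'a': 0 ⇒ 10;  out=∅∪out(10)=∅
  fail(6) 'bb': from fail(5)=0 chase 'b': 0 ⇒ 5;  out=∅∪out(5)=∅
  fail(11) 'ad': from fail(10)=0 chase 'd': 0 ⇒ 2;  out=∅∪out(2)=∅
  fail(16) 'dd': from fail(2)=0 chase 'd': 0 ⇒ 2;  out=∅∪out(2)=∅
  fail(4) 'dab': from fail(3)=10 chase 'b': 10→0 ⇒ 5;  out={1}∪out(5)={1}
  fail(7) 'bbd': from fail(6)=5 chase 'd': 5→0 ⇒ 2;  out=∅∪out(2)=∅
  fail(12) 'ada': from fail(11)=2 chase 'a': 2 ⇒ 3;  out=∅∪out(3)=∅
  fail(17) 'ddd': from fail(16)=2 chase 'd': 2 ⇒ 16;  out={4}∪out(16)={4}
  fail(8) 'bbdd': from fail(7)=2 chase 'd': 2 ⇒ 16;  out=∅∪out(16)=∅
  fail(13) 'adab': from fail(12)=3 chase 'b': 3 ⇒ 4;  out=∅∪out(4)={1}
  fail(9) 'bbddd': from fail(8)=16 chase 'd': 16 ⇒ 17;  out={2}∪out(17)={2,4}
  fail(14) 'adabb': from fail(13)=4 chase 'b': 4→5 ⇒ 6;  out=∅∪out(6)=∅
  fail(15) 'adabba': from fail(14)=6 chase 'a': 6→5→0 ⇒ 10;  out={3}∪out(10)={3}

Text stream:
pos 0 'd': at 2
pos 1 'a': at 3
pos 2 'b': at 4  emit P1@[0:2]
pos 3 'd': at 2 ·f
pos 4 'b': at 5 ·f
pos 5 'b': at 6
pos 6 'd': at 7
pos 7 'd': at 8
pos 8 'd': at 9  emit P2@[4:8],P4@[6:8]
pos 9 'd': at 17 ·f  emit P4@[7:9]
pos 10 'a': at 3 ·f
pos 11 'b': at 4  emit P1@[9:11]
pos 12 'a': at 10 ·f
pos 13 'd': at 11
pos 14 'a': at 12
pos 15 'b': at 13  emit P1@[13:15]
pos 16 'b': at 14
pos 17 'a': at 15  emit P3@[12:17]
pos 18 'b': at 5 ·f
pos 19 'd': at 2 ·f
pos 20 'a': at 3
pos 21 'd': at 11 ·f
pos 22 'a': at 12
pos 23 'b': at 13  emit P1@[21:23]
pos 24 'b': at 14
pos 25 'a': at 15  emit P3@[20:25]
pos 26 'a': at 10 ·f
pos 27 'a': at 10 ·f
pos 28 'd': at 11
pos 29 'c': at 1 ·f  emit P0@[29:29]
pos 30 'b': at 5 ·f
pos 31 'a': at 10 ·f
pos 32 'b': at 5 ·f
pos 33 'd': at 2 ·f
pos 34 'c': at 1 ·f  emit P0@[34:34]
pos 35 'a': at 10 ·f
pos 36 'd': at 11
pos 37 'c': at 1 ·f  emit P0@[37:37]

Result: [[2,1],[8,2],[8,4],[9,4],[11,1],[15,1],[17,3],[23,1],[25,3],[29,0],[34,0],[37,0]]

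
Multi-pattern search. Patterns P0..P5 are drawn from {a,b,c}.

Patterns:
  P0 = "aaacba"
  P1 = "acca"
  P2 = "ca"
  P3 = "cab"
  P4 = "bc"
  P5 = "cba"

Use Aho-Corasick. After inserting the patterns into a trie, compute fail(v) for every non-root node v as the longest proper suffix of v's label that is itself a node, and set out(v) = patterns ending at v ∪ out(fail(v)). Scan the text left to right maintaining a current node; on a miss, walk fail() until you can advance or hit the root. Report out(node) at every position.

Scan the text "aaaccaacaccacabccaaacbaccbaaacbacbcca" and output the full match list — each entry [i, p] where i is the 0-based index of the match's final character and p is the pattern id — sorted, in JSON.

Build:
Trie (insert patterns):
  0='ε' goto a→1 b→13 c→10
  1='a' goto a→2 c→7
  2='aa' goto a→3
  3='aaa' goto c→4
  4='aaac' goto b→5
  5='aaacb' goto a→6
  6='aaacba' goto ·  ←P0
  7='ac' goto c→8
  8='acc' goto a→9
  9='acca' goto ·  ←P1
  10='c' goto a→11 b→15
  11='ca' goto b→12  ←P2
  12='cab' goto ·  ←P3
  13='b' goto c→14
  14='bc' goto ·  ←P4
  15='cb' goto a→16
  16='cba' goto ·  ←P5

BFS fail/out derivation:
  n1('a'): parent n0 fail=0; on 'a' 0 → fail=0;  out ∅∪∅=∅
  n10('c'): parent n0 fail=0; on 'c' 0 → fail=0;  out ∅∪∅=∅
  n13('b'): parent n0 fail=0; on 'b' 0 → fail=0;  out ∅∪∅=∅
  n2('aa'): parent n1 fail=0; on 'a' 0 → fail=1;  out ∅∪∅=∅
  n7('ac'): parent n1 fail=0; on 'c' 0 → fail=10;  out ∅∪∅=∅
  n11('ca'): parent n10 fail=0; on 'a' 0 → fail=1;  out {2}∪∅={2}
  n14('bc'): parent n13 fail=0; on 'c' 0 → fail=10;  out {4}∪∅={4}
  n15('cb'): parent n10 fail=0; on 'b' 0 → fail=13;  out ∅∪∅=∅
  n3('aaa'): parent n2 fail=1; on 'a' 1 → fail=2;  out ∅∪∅=∅
  n8('acc'): parent n7 fail=10; on 'c' 10→0 → fail=10;  out ∅∪∅=∅
  n12('cab'): parent n11 fail=1; on 'b' 1→0 → fail=13;  out {3}∪∅={3}
  n16('cba'): parent n15 fail=13; on 'a' 13→0 → fail=1;  out {5}∪∅={5}
  n4('aaac'): parent n3 fail=2; on 'c' 2→1 → fail=7;  out ∅∪∅=∅
  n9('acca'): parent n8 fail=10; on 'a' 10 → fail=11;  out {1}∪{2}={1,2}
  n5('aaacb'): parent n4 fail=7; on 'b' 7→10 → fail=15;  out ∅∪∅=∅
  n6('aaacba'): parent n5 fail=15; on 'a' 15 → fail=16;  out {0}∪{5}={0,5}

Scan:
[0] read 'a'  n0⇒n1
[1] read 'a'  n1⇒n2
[2] read 'a'  n2⇒n3
[3] read 'c'  n3⇒n4
[4] read 'c'  n4⇒n8 (fail-walked)
[5] read 'a'  n8⇒n9  → match P1@[2:5],P2@[4:5]
[6] read 'a'  n9⇒n2 (fail-walked)
[7] read 'c'  n2⇒n7 (fail-walked)
[8] read 'a'  n7⇒n11 (fail-walked)  → match P2@[7:8]
[9] read 'c'  n11⇒n7 (fail-walked)
[10] read 'c'  n7⇒n8
[11] read 'a'  n8⇒n9  → match P1@[8:11],P2@[10:11]
[12] read 'c'  n9⇒n7 (fail-walked)
[13] read 'a'  n7⇒n11 (fail-walked)  → match P2@[12:13]
[14] read 'b'  n11⇒n12  → match P3@[12:14]
[15] read 'c'  n12⇒n14 (fail-walked)  → match P4@[14:15]
[16] read 'c'  n14⇒n10 (fail-walked)
[17] read 'a'  n10⇒n11  → match P2@[16:17]
[18] read 'a'  n11⇒n2 (fail-walked)
[19] read 'a'  n2⇒n3
[20] read 'c'  n3⇒n4
[21] read 'b'  n4⇒n5
[22] read 'a'  n5⇒n6  → match P0@[17:22],P5@[20:22]
[23] read 'c'  n6⇒n7 (fail-walked)
[24] read 'c'  n7⇒n8
[25] read 'b'  n8⇒n15 (fail-walked)
[26] read 'a'  n15⇒n16  → match P5@[24:26]
[27] read 'a'  n16⇒n2 (fail-walked)
[28] read 'a'  n2⇒n3
[29] read 'c'  n3⇒n4
[30] read 'b'  n4⇒n5
[31] read 'a'  n5⇒n6  → match P0@[26:31],P5@[29:31]
[32] read 'c'  n6⇒n7 (fail-walked)
[33] read 'b'  n7⇒n15 (fail-walked)
[34] read 'c'  n15⇒n14 (fail-walked)  → match P4@[33:34]
[35] read 'c'  n14⇒n10 (fail-walked)
[36] read 'a'  n10⇒n11  → match P2@[35:36]

Matches: [[5,1],[5,2],[8,2],[11,1],[11,2],[13,2],[14,3],[15,4],[17,2],[22,0],[22,5],[26,5],[31,0],[31,5],[34,4],[36,2]]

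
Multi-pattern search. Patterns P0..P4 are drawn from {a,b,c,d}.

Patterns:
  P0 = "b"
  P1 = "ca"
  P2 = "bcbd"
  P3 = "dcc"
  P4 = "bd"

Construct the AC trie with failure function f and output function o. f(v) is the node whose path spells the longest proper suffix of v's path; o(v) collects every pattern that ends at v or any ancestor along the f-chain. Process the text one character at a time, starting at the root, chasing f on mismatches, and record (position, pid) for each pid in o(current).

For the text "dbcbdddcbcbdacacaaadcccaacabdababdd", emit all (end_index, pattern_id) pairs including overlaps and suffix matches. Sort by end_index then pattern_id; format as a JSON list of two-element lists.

Build:
Trie nodes:
  0='ε' goto b→1 c→2 d→7
  1='b' goto c→4 d→10  [P0 ends]
  2='c' goto a→3
  3='ca' goto ·  [P1 ends]
  4='bc' goto b→5
  5='bcb' goto d→6
  6='bcbd' goto ·  [P2 ends]
  7='d' goto c→8
  8='dc' goto c→9
  9='dcc' goto ·  [P3 ends]
  10='bd' goto ·  [P4 ends]

BFS fail/out derivation:
  n1('b'): parent n0 fail=0; on 'b' 0 → fail=0;  out {0}∪∅={0}
  n2('c'): parent n0 fail=0; on 'c' 0 → fail=0;  out ∅∪∅=∅
  n7('d'): parent n0 fail=0; on 'd' 0 → fail=0;  out ∅∪∅=∅
  n3('ca'): parent n2 fail=0; on 'a' 0 → fail=0;  out {1}∪∅={1}
  n4('bc'): parent n1 fail=0; on 'c' 0 → fail=2;  out ∅∪∅=∅
  n8('dc'): parent n7 fail=0; on 'c' 0 → fail=2;  out ∅∪∅=∅
  n10('bd'): parent n1 fail=0; on 'd' 0 → fail=7;  out {4}∪∅={4}
  n5('bcb'): parent n4 fail=2; on 'b' 2→0 → fail=1;  out ∅∪{0}={0}
  n9('dcc'): parent n8 fail=2; on 'c' 2→0 → fail=2;  out {3}∪∅={3}
  n6('bcbd'): parent n5 fail=1; on 'd' 1 → fail=10;  out {2}∪{4}={2,4}

Text stream:
[0] read 'd'  n0⇒n7
[1] read 'b'  n7⇒n1 ·f  emit P0@[1:1]
[2] read 'c'  n1⇒n4
[3] read 'b'  n4⇒n5  emit P0@[3:3]
[4] read 'd'  n5⇒n6  emit P2@[1:4],P4@[3:4]
[5] read 'd'  n6⇒n7 ·f
[6] read 'd'  n7⇒n7 ·f
[7] read 'c'  n7⇒n8
[8] read 'b'  n8⇒n1 ·f  emit P0@[8:8]
[9] read 'c'  n1⇒n4
[10] read 'b'  n4⇒n5  emit P0@[10:10]
[11] read 'd'  n5⇒n6  emit P2@[8:11],P4@[10:11]
[12] read 'a'  n6⇒n0 ·f
[13] read 'c'  n0⇒n2
[14] read 'a'  n2⇒n3  emit P1@[13:14]
[15] read 'c'  n3⇒n2 ·f
[16] read 'a'  n2⇒n3  emit P1@[15:16]
[17] read 'a'  n3⇒n0 ·f
[18] read 'a'  n0⇒n0
[19] read 'd'  n0⇒n7
[20] read 'c'  n7⇒n8
[21] read 'c'  n8⇒n9  emit P3@[19:21]
[22] read 'c'  n9⇒n2 ·f
[23] read 'a'  n2⇒n3  emit P1@[22:23]
[24] read 'a'  n3⇒n0 ·f
[25] read 'c'  n0⇒n2
[26] read 'a'  n2⇒n3  emit P1@[25:26]
[27] read 'b'  n3⇒n1 ·f  emit P0@[27:27]
[28] read 'd'  n1⇒n10  emit P4@[27:28]
[29] read 'a'  n10⇒n0 ·f
[30] read 'b'  n0⇒n1  emit P0@[30:30]
[31] read 'a'  n1⇒n0 ·f
[32] read 'b'  n0⇒n1  emit P0@[32:32]
[33] read 'd'  n1⇒n10  emit P4@[32:33]
[34] read 'd'  n10⇒n7 ·f

All matches (sorted): [[1,0],[3,0],[4,2],[4,4],[8,0],[10,0],[11,2],[11,4],[14,1],[16,1],[21,3],[23,1],[26,1],[27,0],[28,4],[30,0],[32,0],[33,4]]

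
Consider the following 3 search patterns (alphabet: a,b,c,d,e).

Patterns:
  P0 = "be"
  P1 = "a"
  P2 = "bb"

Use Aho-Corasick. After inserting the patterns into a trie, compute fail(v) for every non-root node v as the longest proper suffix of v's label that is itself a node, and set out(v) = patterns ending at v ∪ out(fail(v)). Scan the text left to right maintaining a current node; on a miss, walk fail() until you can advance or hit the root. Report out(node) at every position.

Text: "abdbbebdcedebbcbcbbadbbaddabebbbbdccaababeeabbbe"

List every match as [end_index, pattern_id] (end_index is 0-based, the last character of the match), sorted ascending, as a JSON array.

Build:
Trie nodes:
  n0 'ε': a→3 b→1
  n1 'b': b→4 e→2
  n2 'be': ·  ←P0
  n3 'a': ·  ←P1
  n4 'bb': ·  ←P2

Failure links (BFS by depth):
  fail(1) 'b': from fail(0)=0 chase 'b': 0 ⇒ 0;  out=∅∪out(0)=∅
  fail(3) 'a': from fail(0)=0 chase 'a': 0 ⇒ 0;  out={1}∪out(0)={1}
  fail(2) 'be': from fail(1)=0 chase 'e': 0 ⇒ 0;  out={0}∪out(0)={0}
  fail(4) 'bb': from fail(1)=0 chase 'b': 0 ⇒ 1;  out={2}∪out(1)={2}

Scan:
i=0 'a': node 0→3  → match P1@[0:0]
i=1 'b': node 3→1 ·f
i=2 'd': node 1→0 ·f
i=3 'b': node 0→1
i=4 'b': node 1→4  → match P2@[3:4]
i=5 'e': node 4→2 ·f  → match P0@[4:5]
i=6 'b': node 2→1 ·f
i=7 'd': node 1→0 ·f
i=8 'c': node 0→0
i=9 'e': node 0→0
i=10 'd': node 0→0
i=11 'e': node 0→0
i=12 'b': node 0→1
i=13 'b': node 1→4  → match P2@[12:13]
i=14 'c': node 4→0 ·f
i=15 'b': node 0→1
i=16 'c': node 1→0 ·f
i=17 'b': node 0→1
i=18 'b': node 1→4  → match P2@[17:18]
i=19 'a': node 4→3 ·f  → match P1@[19:19]
i=20 'd': node 3→0 ·f
i=21 'b': node 0→1
i=22 'b': node 1→4  → match P2@[21:22]
i=23 'a': node 4→3 ·f  → match P1@[23:23]
i=24 'd': node 3→0 ·f
i=25 'd': node 0→0
i=26 'a': node 0→3  → match P1@[26:26]
i=27 'b': node 3→1 ·f
i=28 'e': node 1→2  → match P0@[27:28]
i=29 'b': node 2→1 ·f
i=30 'b': node 1→4  → match P2@[29:30]
i=31 'b': node 4→4 ·f  → match P2@[30:31]
i=32 'b': node 4→4 ·f  → match P2@[31:32]
i=33 'd': node 4→0 ·f
i=34 'c': node 0→0
i=35 'c': node 0→0
i=36 'a': node 0→3  → match P1@[36:36]
i=37 'a': node 3→3 ·f  → match P1@[37:37]
i=38 'b': node 3→1 ·f
i=39 'a': node 1→3 ·f  → match P1@[39:39]
i=40 'b': node 3→1 ·f
i=41 'e': node 1→2  → match P0@[40:41]
i=42 'e': node 2→0 ·f
i=43 'a': node 0→3  → match P1@[43:43]
i=44 'b': node 3→1 ·f
i=45 'b': node 1→4  → match P2@[44:45]
i=46 'b': node 4→4 ·f  → match P2@[45:46]
i=47 'e': node 4→2 ·f  → match P0@[46:47]

Matches: [[0,1],[4,2],[5,0],[13,2],[18,2],[19,1],[22,2],[23,1],[26,1],[28,0],[30,2],[31,2],[32,2],[36,1],[37,1],[39,1],[41,0],[43,1],[45,2],[46,2],[47,0]]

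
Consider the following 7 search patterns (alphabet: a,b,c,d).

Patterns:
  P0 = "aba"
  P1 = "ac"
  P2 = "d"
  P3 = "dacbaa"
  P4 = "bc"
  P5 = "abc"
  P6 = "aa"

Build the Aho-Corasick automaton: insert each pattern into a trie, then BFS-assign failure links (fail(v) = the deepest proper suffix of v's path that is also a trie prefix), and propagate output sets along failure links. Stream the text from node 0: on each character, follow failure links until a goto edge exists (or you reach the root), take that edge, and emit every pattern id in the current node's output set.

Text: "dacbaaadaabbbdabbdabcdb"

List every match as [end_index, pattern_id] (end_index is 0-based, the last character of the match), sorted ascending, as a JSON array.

Build automaton:
Trie (insert patterns):
  0='ε' goto a→1 b→11 d→5
  1='a' goto a→14 b→2 c→4
  2='ab' goto a→3 c→13
  3='aba' goto ·  ←P0
  4='ac' goto ·  ←P1
  5='d' goto a→6  ←P2
  6='da' goto c→7
  7='dac' goto b→8
  8='dacb' goto a→9
  9='dacba' goto a→10
  10='dacbaa' goto ·  ←P3
  11='b' goto c→12
  12='bc' goto ·  ←P4
  13='abc' goto ·  ←P5
  14='aa' goto ·  ←P6

Failure links (BFS by depth):
  n1('a'): parent n0 fail=0; on 'a' 0 → fail=0;  out ∅∪∅=∅
  n5('d'): parent n0 fail=0; on 'd' 0 → fail=0;  out {2}∪∅={2}
  n11('b'): parent n0 fail=0; on 'b' 0 → fail=0;  out ∅∪∅=∅
  n2('ab'): parent n1 fail=0; on 'b' 0 → fail=11;  out ∅∪∅=∅
  n4('ac'): parent n1 fail=0; on 'c' 0 → fail=0;  out {1}∪∅={1}
  n6('da'): parent n5 fail=0; on 'a' 0 → fail=1;  out ∅∪∅=∅
  n12('bc'): parent n11 fail=0; on 'c' 0 → fail=0;  out {4}∪∅={4}
  n14('aa'): parent n1 fail=0; on 'a' 0 → fail=1;  out {6}∪∅={6}
  n3('aba'): parent n2 fail=11; on 'a' 11→0 → fail=1;  out {0}∪∅={0}
  n7('dac'): parent n6 fail=1; on 'c' 1 → fail=4;  out ∅∪{1}={1}
  n13('abc'): parent n2 fail=11; on 'c' 11 → fail=12;  out {5}∪{4}={4,5}
  n8('dacb'): parent n7 fail=4; on 'b' 4→0 → fail=11;  out ∅∪∅=∅
  n9('dacba'): parent n8 fail=11; on 'a' 11→0 → fail=1;  out ∅∪∅=∅
  n10('dacbaa'): parent n9 fail=1; on 'a' 1 → fail=14;  out {3}∪{6}={3,6}

Scan:
i=0 'd': node 0→5  ** P2@[0:0]
i=1 'a': node 5→6
i=2 'c': node 6→7  ** P1@[1:2]
i=3 'b': node 7→8
i=4 'a': node 8→9
i=5 'a': node 9→10  ** P3@[0:5],P6@[4:5]
i=6 'a': node 10→14 (fail-walked)  ** P6@[5:6]
i=7 'd': node 14→5 (fail-walked)  ** P2@[7:7]
i=8 'a': node 5→6
i=9 'a': node 6→14 (fail-walked)  ** P6@[8:9]
i=10 'b': node 14→2 (fail-walked)
i=11 'b': node 2→11 (fail-walked)
i=12 'b': node 11→11 (fail-walked)
i=13 'd': node 11→5 (fail-walked)  ** P2@[13:13]
i=14 'a': node 5→6
i=15 'b': node 6→2 (fail-walked)
i=16 'b': node 2→11 (fail-walked)
i=17 'd': node 11→5 (fail-walked)  ** P2@[17:17]
i=18 'a': node 5→6
i=19 'b': node 6→2 (fail-walked)
i=20 'c': node 2→13  ** P4@[19:20],P5@[18:20]
i=21 'd': node 13→5 (fail-walked)  ** P2@[21:21]
i=22 'b': node 5→11 (fail-walked)

Result: [[0,2],[2,1],[5,3],[5,6],[6,6],[7,2],[9,6],[13,2],[17,2],[20,4],[20,5],[21,2]]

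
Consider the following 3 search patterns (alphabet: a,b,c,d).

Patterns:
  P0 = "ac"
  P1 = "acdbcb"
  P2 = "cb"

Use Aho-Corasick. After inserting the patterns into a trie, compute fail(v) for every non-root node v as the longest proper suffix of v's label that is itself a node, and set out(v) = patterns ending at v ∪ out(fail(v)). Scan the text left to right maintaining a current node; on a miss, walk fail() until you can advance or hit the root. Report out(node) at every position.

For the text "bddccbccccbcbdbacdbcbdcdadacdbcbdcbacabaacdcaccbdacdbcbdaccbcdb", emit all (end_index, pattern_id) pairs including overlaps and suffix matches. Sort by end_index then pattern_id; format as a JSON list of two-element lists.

Construct AC machine:
Trie nodes:
  n0 'ε': a→1 c→7
  n1 'a': c→2
  n2 'ac': d→3  [P0 ends]
  n3 'acd': b→4
  n4 'acdb': c→5
  n5 'acdbc': b→6
  n6 'acdbcb': ·  [P1 ends]
  n7 'c': b→8
  n8 'cb': ·  [P2 ends]

Failure links (BFS by depth):
  fail(1) 'a': from fail(0)=0 chase 'a': 0 ⇒ 0;  out=∅∪out(0)=∅
  fail(7) 'c': from fail(0)=0 chase 'c': 0 ⇒ 0;  out=∅∪out(0)=∅
  fail(2) 'ac': from fail(1)=0 chase 'c': 0 ⇒ 7;  out={0}∪out(7)={0}
  fail(8) 'cb': from fail(7)=0 chase 'b': 0 ⇒ 0;  out={2}∪out(0)={2}
  fail(3) 'acd': from fail(2)=7 chase 'd': 7→0 ⇒ 0;  out=∅∪out(0)=∅
  fail(4) 'acdb': from fail(3)=0 chase 'b': 0 ⇒ 0;  out=∅∪out(0)=∅
  fail(5) 'acdbc': from fail(4)=0 chase 'c': 0 ⇒ 7;  out=∅∪out(7)=∅
  fail(6) 'acdbcb': from fail(5)=7 chase 'b': 7 ⇒ 8;  out={1}∪out(8)={1,2}

Run:
[0] read 'b'  n0⇒n0
[1] read 'd'  n0⇒n0
[2] read 'd'  n0⇒n0
[3] read 'c'  n0⇒n7
[4] read 'c'  n7⇒n7 (via fail)
[5] read 'b'  n7⇒n8  → match P2@[4:5]
[6] read 'c'  n8⇒n7 (via fail)
[7] read 'c'  n7⇒n7 (via fail)
[8] read 'c'  n7⇒n7 (via fail)
[9] read 'c'  n7⇒n7 (via fail)
[10] read 'b'  n7⇒n8  → match P2@[9:10]
[11] read 'c'  n8⇒n7 (via fail)
[12] read 'b'  n7⇒n8  → match P2@[11:12]
[13] read 'd'  n8⇒n0 (via fail)
[14] read 'b'  n0⇒n0
[15] read 'a'  n0⇒n1
[16] read 'c'  n1⇒n2  → match P0@[15:16]
[17] read 'd'  n2⇒n3
[18] read 'b'  n3⇒n4
[19] read 'c'  n4⇒n5
[20] read 'b'  n5⇒n6  → match P1@[15:20],P2@[19:20]
[21] read 'd'  n6⇒n0 (via fail)
[22] read 'c'  n0⇒n7
[23] read 'd'  n7⇒n0 (via fail)
[24] read 'a'  n0⇒n1
[25] read 'd'  n1⇒n0 (via fail)
[26] read 'a'  n0⇒n1
[27] read 'c'  n1⇒n2  → match P0@[26:27]
[28] read 'd'  n2⇒n3
[29] read 'b'  n3⇒n4
[30] read 'c'  n4⇒n5
[31] read 'b'  n5⇒n6  → match P1@[26:31],P2@[30:31]
[32] read 'd'  n6⇒n0 (via fail)
[33] read 'c'  n0⇒n7
[34] read 'b'  n7⇒n8  → match P2@[33:34]
[35] read 'a'  n8⇒n1 (via fail)
[36] read 'c'  n1⇒n2  → match P0@[35:36]
[37] read 'a'  n2⇒n1 (via fail)
[38] read 'b'  n1⇒n0 (via fail)
[39] read 'a'  n0⇒n1
[40] read 'a'  n1⇒n1 (via fail)
[41] read 'c'  n1⇒n2  → match P0@[40:41]
[42] read 'd'  n2⇒n3
[43] read 'c'  n3⇒n7 (via fail)
[44] read 'a'  n7⇒n1 (via fail)
[45] read 'c'  n1⇒n2  → match P0@[44:45]
[46] read 'c'  n2⇒n7 (via fail)
[47] read 'b'  n7⇒n8  → match P2@[46:47]
[48] read 'd'  n8⇒n0 (via fail)
[49] read 'a'  n0⇒n1
[50] read 'c'  n1⇒n2  → match P0@[49:50]
[51] read 'd'  n2⇒n3
[52] read 'b'  n3⇒n4
[53] read 'c'  n4⇒n5
[54] read 'b'  n5⇒n6  → match P1@[49:54],P2@[53:54]
[55] read 'd'  n6⇒n0 (via fail)
[56] read 'a'  n0⇒n1
[57] read 'c'  n1⇒n2  → match P0@[56:57]
[58] read 'c'  n2⇒n7 (via fail)
[59] read 'b'  n7⇒n8  → match P2@[58:59]
[60] read 'c'  n8⇒n7 (via fail)
[61] read 'd'  n7⇒n0 (via fail)
[62] read 'b'  n0⇒n0

All matches (sorted): [[5,2],[10,2],[12,2],[16,0],[20,1],[20,2],[27,0],[31,1],[31,2],[34,2],[36,0],[41,0],[45,0],[47,2],[50,0],[54,1],[54,2],[57,0],[59,2]]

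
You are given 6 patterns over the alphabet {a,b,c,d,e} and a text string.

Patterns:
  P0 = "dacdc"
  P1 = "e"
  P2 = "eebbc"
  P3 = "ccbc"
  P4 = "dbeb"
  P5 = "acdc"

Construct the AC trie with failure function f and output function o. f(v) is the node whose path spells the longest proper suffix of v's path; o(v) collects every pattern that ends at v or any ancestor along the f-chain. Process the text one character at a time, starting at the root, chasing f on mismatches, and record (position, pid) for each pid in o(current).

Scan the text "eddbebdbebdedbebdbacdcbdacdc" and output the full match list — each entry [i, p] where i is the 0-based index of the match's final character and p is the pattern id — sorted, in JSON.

Build:
Trie nodes:
  n0 'ε': a→18 c→11 d→1 e→6
  n1 'd': a→2 b→15
  n2 'da': c→3
  n3 'dac': d→4
  n4 'dacd': c→5
  n5 'dacdc': ·  ←P0
  n6 'e': e→7  ←P1
  n7 'ee': b→8
  n8 'eeb': b→9
  n9 'eebb': c→10
  n10 'eebbc': ·  ←P2
  n11 'c': c→12
  n12 'cc': b→13
  n13 'ccb': c→14
  n14 'ccbc': ·  ←P3
  n15 'db': e→16
  n16 'dbe': b→17
  n17 'dbeb': ·  ←P4
  n18 'a': c→19
  n19 'ac': d→20
  n20 'acd': c→21
  n21 'acdc': ·  ←P5

Failure links (BFS by depth):
  fail(1) 'd': from fail(0)=0 chase 'd': 0 ⇒ 0;  out=∅∪out(0)=∅
  fail(6) 'e': from fail(0)=0 chase 'e': 0 ⇒ 0;  out={1}∪out(0)={1}
  fail(11) 'c': from fail(0)=0 chase 'c': 0 ⇒ 0;  out=∅∪out(0)=∅
  fail(18) 'a': from fail(0)=0 chase 'a': 0 ⇒ 0;  out=∅∪out(0)=∅
  fail(2) 'da': from fail(1)=0 chase 'a': 0 ⇒ 18;  out=∅∪out(18)=∅
  fail(7) 'ee': from fail(6)=0 chase 'e': 0 ⇒ 6;  out=∅∪out(6)={1}
  fail(12) 'cc': from fail(11)=0 chase 'c': 0 ⇒ 11;  out=∅∪out(11)=∅
  fail(15) 'db': from fail(1)=0 chase 'b': 0 ⇒ 0;  out=∅∪out(0)=∅
  fail(19) 'ac': from fail(18)=0 chase 'c': 0 ⇒ 11;  out=∅∪out(11)=∅
  fail(3) 'dac': from fail(2)=18 chase 'c': 18 ⇒ 19;  out=∅∪out(19)=∅
  fail(8) 'eeb': from fail(7)=6 chase 'b': 6→0 ⇒ 0;  out=∅∪out(0)=∅
  fail(13) 'ccb': from fail(12)=11 chase 'b': 11→0 ⇒ 0;  out=∅∪out(0)=∅
  fail(16) 'dbe': from fail(15)=0 chase 'e': 0 ⇒ 6;  out=∅∪out(6)={1}
  fail(20) 'acd': from fail(19)=11 chase 'd': 11→0 ⇒ 1;  out=∅∪out(1)=∅
  fail(4) 'dacd': from fail(3)=19 chase 'd': 19 ⇒ 20;  out=∅∪out(20)=∅
  fail(9) 'eebb': from fail(8)=0 chase 'b': 0 ⇒ 0;  out=∅∪out(0)=∅
  fail(14) 'ccbc': from fail(13)=0 chase 'c': 0 ⇒ 11;  out={3}∪out(11)={3}
  fail(17) 'dbeb': from fail(16)=6 chase 'b': 6→0 ⇒ 0;  out={4}∪out(0)={4}
  fail(21) 'acdc': from fail(20)=1 chase 'c': 1→0 ⇒ 11;  out={5}∪out(11)={5}
  fail(5) 'dacdc': from fail(4)=20 chase 'c': 20 ⇒ 21;  out={0}∪out(21)={0,5}
  fail(10) 'eebbc': from fail(9)=0 chase 'c': 0 ⇒ 11;  out={2}∪out(11)={2}

Run:
pos 0 'e': at 6  ** P1@[0:0]
pos 1 'd': at 1 (via fail)
pos 2 'd': at 1 (via fail)
pos 3 'b': at 15
pos 4 'e': at 16  ** P1@[4:4]
pos 5 'b': at 17  ** P4@[2:5]
pos 6 'd': at 1 (via fail)
pos 7 'b': at 15
pos 8 'e': at 16  ** P1@[8:8]
pos 9 'b': at 17  ** P4@[6:9]
pos 10 'd': at 1 (via fail)
pos 11 'e': at 6 (via fail)  ** P1@[11:11]
pos 12 'd': at 1 (via fail)
pos 13 'b': at 15
pos 14 'e': at 16  ** P1@[14:14]
pos 15 'b': at 17  ** P4@[12:15]
pos 16 'd': at 1 (via fail)
pos 17 'b': at 15
pos 18 'a': at 18 (via fail)
pos 19 'c': at 19
pos 20 'd': at 20
pos 21 'c': at 21  ** P5@[18:21]
pos 22 'b': at 0 (via fail)
pos 23 'd': at 1
pos 24 'a': at 2
pos 25 'c': at 3
pos 26 'd': at 4
pos 27 'c': at 5  ** P0@[23:27],P5@[24:27]

Matches: [[0,1],[4,1],[5,4],[8,1],[9,4],[11,1],[14,1],[15,4],[21,5],[27,0],[27,5]]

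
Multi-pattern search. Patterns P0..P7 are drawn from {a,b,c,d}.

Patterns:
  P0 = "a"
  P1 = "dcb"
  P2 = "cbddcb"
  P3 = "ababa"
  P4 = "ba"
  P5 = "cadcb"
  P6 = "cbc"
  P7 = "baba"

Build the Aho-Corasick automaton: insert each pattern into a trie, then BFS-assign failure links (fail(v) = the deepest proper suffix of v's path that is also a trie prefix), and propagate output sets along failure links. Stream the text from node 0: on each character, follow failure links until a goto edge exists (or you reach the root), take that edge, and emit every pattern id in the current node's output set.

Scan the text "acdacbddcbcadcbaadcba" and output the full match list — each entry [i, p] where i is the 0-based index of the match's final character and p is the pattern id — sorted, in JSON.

Construct AC machine:
Trie nodes:
  n0 'ε': a→1 b→15 c→5 d→2
  n1 'a': b→11  [P0 ends]
  n2 'd': c→3
  n3 'dc': b→4
  n4 'dcb': ·  [P1 ends]
  n5 'c': a→17 b→6
  n6 'cb': c→21 d→7
  n7 'cbd': d→8
  n8 'cbdd': c→9
  n9 'cbddc': b→10
  n10 'cbddcb': ·  [P2 ends]
  n11 'ab': a→12
  n12 'aba': b→13
  n13 'abab': a→14
  n14 'ababa': ·  [P3 ends]
  n15 'b': a→16
  n16 'ba': b→22  [P4 ends]
  n17 'ca': d→18
  n18 'cad': c→19
  n19 'cadc': b→20
  n20 'cadcb': ·  [P5 ends]
  n21 'cbc': ·  [P6 ends]
  n22 'bab': a→23
  n23 'baba': ·  [P7 ends]

BFS fail/out derivation:
  n1('a'): parent n0 fail=0; on 'a' 0 → fail=0;  out {0}∪∅={0}
  n2('d'): parent n0 fail=0; on 'd' 0 → fail=0;  out ∅∪∅=∅
  n5('c'): parent n0 fail=0; on 'c' 0 → fail=0;  out ∅∪∅=∅
  n15('b'): parent n0 fail=0; on 'b' 0 → fail=0;  out ∅∪∅=∅
  n3('dc'): parent n2 fail=0; on 'c' 0 → fail=5;  out ∅∪∅=∅
  n6('cb'): parent n5 fail=0; on 'b' 0 → fail=15;  out ∅∪∅=∅
  n11('ab'): parent n1 fail=0; on 'b' 0 → fail=15;  out ∅∪∅=∅
  n16('ba'): parent n15 fail=0; on 'a' 0 → fail=1;  out {4}∪{0}={0,4}
  n17('ca'): parent n5 fail=0; on 'a' 0 → fail=1;  out ∅∪{0}={0}
  n4('dcb'): parent n3 fail=5; on 'b' 5 → fail=6;  out {1}∪∅={1}
  n7('cbd'): parent n6 fail=15; on 'd' 15→0 → fail=2;  out ∅∪∅=∅
  n12('aba'): parent n11 fail=15; on 'a' 15 → fail=16;  out ∅∪{0,4}={0,4}
  n18('cad'): parent n17 fail=1; on 'd' 1→0 → fail=2;  out ∅∪∅=∅
  n21('cbc'): parent n6 fail=15; on 'c' 15→0 → fail=5;  out {6}∪∅={6}
  n22('bab'): parent n16 fail=1; on 'b' 1 → fail=11;  out ∅∪∅=∅
  n8('cbdd'): parent n7 fail=2; on 'd' 2→0 → fail=2;  out ∅∪∅=∅
  n13('abab'): parent n12 fail=16; on 'b' 16 → fail=22;  out ∅∪∅=∅
  n19('cadc'): parent n18 fail=2; on 'c' 2 → fail=3;  out ∅∪∅=∅
  n23('baba'): parent n22 fail=11; on 'a' 11 → fail=12;  out {7}∪{0,4}={0,4,7}
  n9('cbddc'): parent n8 fail=2; on 'c' 2 → fail=3;  out ∅∪∅=∅
  n14('ababa'): parent n13 fail=22; on 'a' 22 → fail=23;  out {3}∪{0,4,7}={0,3,4,7}
  n20('cadcb'): parent n19 fail=3; on 'b' 3 → fail=4;  out {5}∪{1}={1,5}
  n10('cbddcb'): parent n9 fail=3; on 'b' 3 → fail=4;  out {2}∪{1}={1,2}

Text stream:
i=0 'a': node 0→1  ** P0@[0:0]
i=1 'c': node 1→5 (via fail)
i=2 'd': node 5→2 (via fail)
i=3 'a': node 2→1 (via fail)  ** P0@[3:3]
i=4 'c': node 1→5 (via fail)
i=5 'b': node 5→6
i=6 'd': node 6→7
i=7 'd': node 7→8
i=8 'c': node 8→9
i=9 'b': node 9→10  ** P1@[7:9],P2@[4:9]
i=10 'c': node 10→21 (via fail)  ** P6@[8:10]
i=11 'a': node 21→17 (via fail)  ** P0@[11:11]
i=12 'd': node 17→18
i=13 'c': node 18→19
i=14 'b': node 19→20  ** P1@[12:14],P5@[10:14]
i=15 'a': node 20→16 (via fail)  ** P0@[15:15],P4@[14:15]
i=16 'a': node 16→1 (via fail)  ** P0@[16:16]
i=17 'd': node 1→2 (via fail)
i=18 'c': node 2→3
i=19 'b': node 3→4  ** P1@[17:19]
i=20 'a': node 4→16 (via fail)  ** P0@[20:20],P4@[19:20]

Result: [[0,0],[3,0],[9,1],[9,2],[10,6],[11,0],[14,1],[14,5],[15,0],[15,4],[16,0],[19,1],[20,0],[20,4]]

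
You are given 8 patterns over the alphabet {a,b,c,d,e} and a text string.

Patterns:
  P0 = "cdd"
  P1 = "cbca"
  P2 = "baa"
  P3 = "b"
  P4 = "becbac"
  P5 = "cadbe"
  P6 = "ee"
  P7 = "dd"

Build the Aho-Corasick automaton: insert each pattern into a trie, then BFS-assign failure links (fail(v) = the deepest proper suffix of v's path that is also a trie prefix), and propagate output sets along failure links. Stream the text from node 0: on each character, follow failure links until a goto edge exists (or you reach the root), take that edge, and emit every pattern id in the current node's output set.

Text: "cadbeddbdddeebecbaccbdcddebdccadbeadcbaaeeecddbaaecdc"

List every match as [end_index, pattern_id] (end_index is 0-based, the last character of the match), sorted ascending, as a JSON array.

Build automaton:
Trie nodes:
  n0 'ε': b→7 c→1 d→21 e→19
  n1 'c': a→15 b→4 d→2
  n2 'cd': d→3
  n3 'cdd': ·  ←P0
  n4 'cb': c→5
  n5 'cbc': a→6
  n6 'cbca': ·  ←P1
  n7 'b': a→8 e→10  ←P3
  n8 'ba': a→9
  n9 'baa': ·  ←P2
  n10 'be': c→11
  n11 'bec': b→12
  n12 'becb': a→13
  n13 'becba': c→14
  n14 'becbac': ·  ←P4
  n15 'ca': d→16
  n16 'cad': b→17
  n17 'cadb': e→18
  n18 'cadbe': ·  ←P5
  n19 'e': e→20
  n20 'ee': ·  ←P6
  n21 'd': d→22
  n22 'dd': ·  ←P7

BFS fail/out derivation:
  n1('c'): parent n0 fail=0; on 'c' 0 → fail=0;  out ∅∪∅=∅
  n7('b'): parent n0 fail=0; on 'b' 0 → fail=0;  out {3}∪∅={3}
  n19('e'): parent n0 fail=0; on 'e' 0 → fail=0;  out ∅∪∅=∅
  n21('d'): parent n0 fail=0; on 'd' 0 → fail=0;  out ∅∪∅=∅
  n2('cd'): parent n1 fail=0; on 'd' 0 → fail=21;  out ∅∪∅=∅
  n4('cb'): parent n1 fail=0; on 'b' 0 → fail=7;  out ∅∪{3}={3}
  n8('ba'): parent n7 fail=0; on 'a' 0 → fail=0;  out ∅∪∅=∅
  n10('be'): parent n7 fail=0; on 'e' 0 → fail=19;  out ∅∪∅=∅
  n15('ca'): parent n1 fail=0; on 'a' 0 → fail=0;  out ∅∪∅=∅
  n20('ee'): parent n19 fail=0; on 'e' 0 → fail=19;  out {6}∪∅={6}
  n22('dd'): parent n21 fail=0; on 'd' 0 → fail=21;  out {7}∪∅={7}
  n3('cdd'): parent n2 fail=21; on 'd' 21 → fail=22;  out {0}∪{7}={0,7}
  n5('cbc'): parent n4 fail=7; on 'c' 7→0 → fail=1;  out ∅∪∅=∅
  n9('baa'): parent n8 fail=0; on 'a' 0 → fail=0;  out {2}∪∅={2}
  n11('bec'): parent n10 fail=19; on 'c' 19→0 → fail=1;  out ∅∪∅=∅
  n16('cad'): parent n15 fail=0; on 'd' 0 → fail=21;  out ∅∪∅=∅
  n6('cbca'): parent n5 fail=1; on 'a' 1 → fail=15;  out {1}∪∅={1}
  n12('becb'): parent n11 fail=1; on 'b' 1 → fail=4;  out ∅∪{3}={3}
  n17('cadb'): parent n16 fail=21; on 'b' 21→0 → fail=7;  out ∅∪{3}={3}
  n13('becba'): parent n12 fail=4; on 'a' 4→7 → fail=8;  out ∅∪∅=∅
  n18('cadbe'): parent n17 fail=7; on 'e' 7 → fail=10;  out {5}∪∅={5}
  n14('becbac'): parent n13 fail=8; on 'c' 8→0 → fail=1;  out {4}∪∅={4}

Scan:
[0] read 'c'  n0⇒n1
[1] read 'a'  n1⇒n15
[2] read 'd'  n15⇒n16
[3] read 'b'  n16⇒n17  ** P3@[3:3]
[4] read 'e'  n17⇒n18  ** P5@[0:4]
[5] read 'd'  n18⇒n21 (via fail)
[6] read 'd'  n21⇒n22  ** P7@[5:6]
[7] read 'b'  n22⇒n7 (via fail)  ** P3@[7:7]
[8] read 'd'  n7⇒n21 (via fail)
[9] read 'd'  n21⇒n22  ** P7@[8:9]
[10] read 'd'  n22⇒n22 (via fail)  ** P7@[9:10]
[11] read 'e'  n22⇒n19 (via fail)
[12] read 'e'  n19⇒n20  ** P6@[11:12]
[13] read 'b'  n20⇒n7 (via fail)  ** P3@[13:13]
[14] read 'e'  n7⇒n10
[15] read 'c'  n10⇒n11
[16] read 'b'  n11⇒n12  ** P3@[16:16]
[17] read 'a'  n12⇒n13
[18] read 'c'  n13⇒n14  ** P4@[13:18]
[19] read 'c'  n14⇒n1 (via fail)
[20] read 'b'  n1⇒n4  ** P3@[20:20]
[21] read 'd'  n4⇒n21 (via fail)
[22] read 'c'  n21⇒n1 (via fail)
[23] read 'd'  n1⇒n2
[24] read 'd'  n2⇒n3  ** P0@[22:24],P7@[23:24]
[25] read 'e'  n3⇒n19 (via fail)
[26] read 'b'  n19⇒n7 (via fail)  ** P3@[26:26]
[27] read 'd'  n7⇒n21 (via fail)
[28] read 'c'  n21⇒n1 (via fail)
[29] read 'c'  n1⇒n1 (via fail)
[30] read 'a'  n1⇒n15
[31] read 'd'  n15⇒n16
[32] read 'b'  n16⇒n17  ** P3@[32:32]
[33] read 'e'  n17⇒n18  ** P5@[29:33]
[34] read 'a'  n18⇒n0 (via fail)
[35] read 'd'  n0⇒n21
[36] read 'c'  n21⇒n1 (via fail)
[37] read 'b'  n1⇒n4  ** P3@[37:37]
[38] read 'a'  n4⇒n8 (via fail)
[39] read 'a'  n8⇒n9  ** P2@[37:39]
[40] read 'e'  n9⇒n19 (via fail)
[41] read 'e'  n19⇒n20  ** P6@[40:41]
[42] read 'e'  n20⇒n20 (via fail)  ** P6@[41:42]
[43] read 'c'  n20⇒n1 (via fail)
[44] read 'd'  n1⇒n2
[45] read 'd'  n2⇒n3  ** P0@[43:45],P7@[44:45]
[46] read 'b'  n3⇒n7 (via fail)  ** P3@[46:46]
[47] read 'a'  n7⇒n8
[48] read 'a'  n8⇒n9  ** P2@[46:48]
[49] read 'e'  n9⇒n19 (via fail)
[50] read 'c'  n19⇒n1 (via fail)
[51] read 'd'  n1⇒n2
[52] read 'c'  n2⇒n1 (via fail)

All matches (sorted): [[3,3],[4,5],[6,7],[7,3],[9,7],[10,7],[12,6],[13,3],[16,3],[18,4],[20,3],[24,0],[24,7],[26,3],[32,3],[33,5],[37,3],[39,2],[41,6],[42,6],[45,0],[45,7],[46,3],[48,2]]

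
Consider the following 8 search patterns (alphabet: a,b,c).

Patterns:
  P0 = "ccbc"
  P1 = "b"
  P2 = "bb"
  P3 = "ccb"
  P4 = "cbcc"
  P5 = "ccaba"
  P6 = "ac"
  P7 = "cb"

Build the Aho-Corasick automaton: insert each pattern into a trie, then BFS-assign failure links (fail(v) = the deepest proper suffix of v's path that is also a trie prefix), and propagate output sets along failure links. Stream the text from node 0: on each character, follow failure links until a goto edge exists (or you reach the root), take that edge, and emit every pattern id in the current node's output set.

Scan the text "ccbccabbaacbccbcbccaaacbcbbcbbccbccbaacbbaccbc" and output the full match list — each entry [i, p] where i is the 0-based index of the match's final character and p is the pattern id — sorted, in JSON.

Construct AC machine:
Trie (insert patterns):
  0='ε' goto a→13 b→5 c→1
  1='c' goto b→7 c→2
  2='cc' goto a→10 b→3
  3='ccb' goto c→4  [P3 ends]
  4='ccbc' goto ·  [P0 ends]
  5='b' goto b→6  [P1 ends]
  6='bb' goto ·  [P2 ends]
  7='cb' goto c→8  [P7 ends]
  8='cbc' goto c→9
  9='cbcc' goto ·  [P4 ends]
  10='cca' goto b→11
  11='ccab' goto a→12
  12='ccaba' goto ·  [P5 ends]
  13='a' goto c→14
  14='ac' goto ·  [P6 ends]

Failure links (BFS by depth):
  n1('c'): parent n0 fail=0; on 'c' 0 → fail=0;  out ∅∪∅=∅
  n5('b'): parent n0 fail=0; on 'b' 0 → fail=0;  out {1}∪∅={1}
  n13('a'): parent n0 fail=0; on 'a' 0 → fail=0;  out ∅∪∅=∅
  n2('cc'): parent n1 fail=0; on 'c' 0 → fail=1;  out ∅∪∅=∅
  n6('bb'): parent n5 fail=0; on 'b' 0 → fail=5;  out {2}∪{1}={1,2}
  n7('cb'): parent n1 fail=0; on 'b' 0 → fail=5;  out {7}∪{1}={1,7}
  n14('ac'): parent n13 fail=0; on 'c' 0 → fail=1;  out {6}∪∅={6}
  n3('ccb'): parent n2 fail=1; on 'b' 1 → fail=7;  out {3}∪{1,7}={1,3,7}
  n8('cbc'): parent n7 fail=5; on 'c' 5→0 → fail=1;  out ∅∪∅=∅
  n10('cca'): parent n2 fail=1; on 'a' 1→0 → fail=13;  out ∅∪∅=∅
  n4('ccbc'): parent n3 fail=7; on 'c' 7 → fail=8;  out {0}∪∅={0}
  n9('cbcc'): parent n8 fail=1; on 'c' 1 → fail=2;  out {4}∪∅={4}
  n11('ccab'): parent n10 fail=13; on 'b' 13→0 → fail=5;  out ∅∪{1}={1}
  n12('ccaba'): parent n11 fail=5; on 'a' 5→0 → fail=13;  out {5}∪∅={5}

Run:
pos 0 'c': at 1
pos 1 'c': at 2
pos 2 'b': at 3  ** P1@[2:2],P3@[0:2],P7@[1:2]
pos 3 'c': at 4  ** P0@[0:3]
pos 4 'c': at 9 ·f  ** P4@[1:4]
pos 5 'a': at 10 ·f
pos 6 'b': at 11  ** P1@[6:6]
pos 7 'b': at 6 ·f  ** P1@[7:7],P2@[6:7]
pos 8 'a': at 13 ·f
pos 9 'a': at 13 ·f
pos 10 'c': at 14  ** P6@[9:10]
pos 11 'b': at 7 ·f  ** P1@[11:11],P7@[10:11]
pos 12 'c': at 8
pos 13 'c': at 9  ** P4@[10:13]
pos 14 'b': at 3 ·f  ** P1@[14:14],P3@[12:14],P7@[13:14]
pos 15 'c': at 4  ** P0@[12:15]
pos 16 'b': at 7 ·f  ** P1@[16:16],P7@[15:16]
pos 17 'c': at 8
pos 18 'c': at 9  ** P4@[15:18]
pos 19 'a': at 10 ·f
pos 20 'a': at 13 ·f
pos 21 'a': at 13 ·f
pos 22 'c': at 14  ** P6@[21:22]
pos 23 'b': at 7 ·f  ** P1@[23:23],P7@[22:23]
pos 24 'c': at 8
pos 25 'b': at 7 ·f  ** P1@[25:25],P7@[24:25]
pos 26 'b': at 6 ·f  ** P1@[26:26],P2@[25:26]
pos 27 'c': at 1 ·f
pos 28 'b': at 7  ** P1@[28:28],P7@[27:28]
pos 29 'b': at 6 ·f  ** P1@[29:29],P2@[28:29]
pos 30 'c': at 1 ·f
pos 31 'c': at 2
pos 32 'b': at 3  ** P1@[32:32],P3@[30:32],P7@[31:32]
pos 33 'c': at 4  ** P0@[30:33]
pos 34 'c': at 9 ·f  ** P4@[31:34]
pos 35 'b': at 3 ·f  ** P1@[35:35],P3@[33:35],P7@[34:35]
pos 36 'a': at 13 ·f
pos 37 'a': at 13 ·f
pos 38 'c': at 14  ** P6@[37:38]
pos 39 'b': at 7 ·f  ** P1@[39:39],P7@[38:39]
pos 40 'b': at 6 ·f  ** P1@[40:40],P2@[39:40]
pos 41 'a': at 13 ·f
pos 42 'c': at 14  ** P6@[41:42]
pos 43 'c': at 2 ·f
pos 44 'b': at 3  ** P1@[44:44],P3@[42:44],P7@[43:44]
pos 45 'c': at 4  ** P0@[42:45]

Result: [[2,1],[2,3],[2,7],[3,0],[4,4],[6,1],[7,1],[7,2],[10,6],[11,1],[11,7],[13,4],[14,1],[14,3],[14,7],[15,0],[16,1],[16,7],[18,4],[22,6],[23,1],[23,7],[25,1],[25,7],[26,1],[26,2],[28,1],[28,7],[29,1],[29,2],[32,1],[32,3],[32,7],[33,0],[34,4],[35,1],[35,3],[35,7],[38,6],[39,1],[39,7],[40,1],[40,2],[42,6],[44,1],[44,3],[44,7],[45,0]]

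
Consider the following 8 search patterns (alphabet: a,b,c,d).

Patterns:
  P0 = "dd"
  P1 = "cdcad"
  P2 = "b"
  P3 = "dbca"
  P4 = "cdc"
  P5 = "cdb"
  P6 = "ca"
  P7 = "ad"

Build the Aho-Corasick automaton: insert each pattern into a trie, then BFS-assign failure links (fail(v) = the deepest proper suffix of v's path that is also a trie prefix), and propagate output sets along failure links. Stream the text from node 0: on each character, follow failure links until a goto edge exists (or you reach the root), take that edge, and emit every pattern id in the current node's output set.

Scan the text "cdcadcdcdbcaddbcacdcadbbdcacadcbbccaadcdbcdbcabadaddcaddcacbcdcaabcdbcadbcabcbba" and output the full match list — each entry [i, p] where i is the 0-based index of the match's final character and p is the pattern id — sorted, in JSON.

Construct AC machine:
Trie (insert patterns):
  n0 'ε': a→14 b→8 c→3 d→1
  n1 'd': b→9 d→2
  n2 'dd': ·  ←P0
  n3 'c': a→13 d→4
  n4 'cd': b→12 c→5
  n5 'cdc': a→6  ←P4
  n6 'cdca': d→7
  n7 'cdcad': ·  ←P1
  n8 'b': ·  ←P2
  n9 'db': c→10
  n10 'dbc': a→11
  n11 'dbca': ·  ←P3
  n12 'cdb': ·  ←P5
  n13 'ca': ·  ←P6
  n14 'a': d→15
  n15 'ad': ·  ←P7

Failure links (BFS by depth):
  fail(1) 'd': from fail(0)=0 chase 'd': 0 ⇒ 0;  out=∅∪out(0)=∅
  fail(3) 'c': from fail(0)=0 chase 'c': 0 ⇒ 0;  out=∅∪out(0)=∅
  fail(8) 'b': from fail(0)=0 chase 'b': 0 ⇒ 0;  out={2}∪out(0)={2}
  fail(14) 'a': from fail(0)=0 chase 'a': 0 ⇒ 0;  out=∅∪out(0)=∅
  fail(2) 'dd': from fail(1)=0 chase 'd': 0 ⇒ 1;  out={0}∪out(1)={0}
  fail(4) 'cd': from fail(3)=0 chase 'd': 0 ⇒ 1;  out=∅∪out(1)=∅
  fail(9) 'db': from fail(1)=0 chase 'b': 0 ⇒ 8;  out=∅∪out(8)={2}
  fail(13) 'ca': from fail(3)=0 chase 'a': 0 ⇒ 14;  out={6}∪out(14)={6}
  fail(15) 'ad': from fail(14)=0 chase 'd': 0 ⇒ 1;  out={7}∪out(1)={7}
  fail(5) 'cdc': from fail(4)=1 chase 'c': 1→0 ⇒ 3;  out={4}∪out(3)={4}
  fail(10) 'dbc': from fail(9)=8 chase 'c': 8→0 ⇒ 3;  out=∅∪out(3)=∅
  fail(12) 'cdb': from fail(4)=1 chase 'b': 1 ⇒ 9;  out={5}∪out(9)={2,5}
  fail(6) 'cdca': from fail(5)=3 chase 'a': 3 ⇒ 13;  out=∅∪out(13)={6}
  fail(11) 'dbca': from fail(10)=3 chase 'a': 3 ⇒ 13;  out={3}∪out(13)={3,6}
  fail(7) 'cdcad': from fail(6)=13 chase 'd': 13→14 ⇒ 15;  out={1}∪out(15)={1,7}

Run:
pos 0 'c': at 3
pos 1 'd': at 4
pos 2 'c': at 5  ** P4@[0:2]
pos 3 'a': at 6  ** P6@[2:3]
pos 4 'd': at 7  ** P1@[0:4],P7@[3:4]
pos 5 'c': at 3 (fail-walked)
pos 6 'd': at 4
pos 7 'c': at 5  ** P4@[5:7]
pos 8 'd': at 4 (fail-walked)
pos 9 'b': at 12  ** P2@[9:9],P5@[7:9]
pos 10 'c': at 10 (fail-walked)
pos 11 'a': at 11  ** P3@[8:11],P6@[10:11]
pos 12 'd': at 15 (fail-walked)  ** P7@[11:12]
pos 13 'd': at 2 (fail-walked)  ** P0@[12:13]
pos 14 'b': at 9 (fail-walked)  ** P2@[14:14]
pos 15 'c': at 10
pos 16 'a': at 11  ** P3@[13:16],P6@[15:16]
pos 17 'c': at 3 (fail-walked)
pos 18 'd': at 4
pos 19 'c': at 5  ** P4@[17:19]
pos 20 'a': at 6  ** P6@[19:20]
pos 21 'd': at 7  ** P1@[17:21],P7@[20:21]
pos 22 'b': at 9 (fail-walked)  ** P2@[22:22]
pos 23 'b': at 8 (fail-walked)  ** P2@[23:23]
pos 24 'd': at 1 (fail-walked)
pos 25 'c': at 3 (fail-walked)
pos 26 'a': at 13  ** P6@[25:26]
pos 27 'c': at 3 (fail-walked)
pos 28 'a': at 13  ** P6@[27:28]
pos 29 'd': at 15 (fail-walked)  ** P7@[28:29]
pos 30 'c': at 3 (fail-walked)
pos 31 'b': at 8 (fail-walked)  ** P2@[31:31]
pos 32 'b': at 8 (fail-walked)  ** P2@[32:32]
pos 33 'c': at 3 (fail-walked)
pos 34 'c': at 3 (fail-walked)
pos 35 'a': at 13  ** P6@[34:35]
pos 36 'a': at 14 (fail-walked)
pos 37 'd': at 15  ** P7@[36:37]
pos 38 'c': at 3 (fail-walked)
pos 39 'd': at 4
pos 40 'b': at 12  ** P2@[40:40],P5@[38:40]
pos 41 'c': at 10 (fail-walked)
pos 42 'd': at 4 (fail-walked)
pos 43 'b': at 12  ** P2@[43:43],P5@[41:43]
pos 44 'c': at 10 (fail-walked)
pos 45 'a': at 11  ** P3@[42:45],P6@[44:45]
pos 46 'b': at 8 (fail-walked)  ** P2@[46:46]
pos 47 'a': at 14 (fail-walked)
pos 48 'd': at 15  ** P7@[47:48]
pos 49 'a': at 14 (fail-walked)
pos 50 'd': at 15  ** P7@[49:50]
pos 51 'd': at 2 (fail-walked)  ** P0@[50:51]
pos 52 'c': at 3 (fail-walked)
pos 53 'a': at 13  ** P6@[52:53]
pos 54 'd': at 15 (fail-walked)  ** P7@[53:54]
pos 55 'd': at 2 (fail-walked)  ** P0@[54:55]
pos 56 'c': at 3 (fail-walked)
pos 57 'a': at 13  ** P6@[56:57]
pos 58 'c': at 3 (fail-walked)
pos 59 'b': at 8 (fail-walked)  ** P2@[59:59]
pos 60 'c': at 3 (fail-walked)
pos 61 'd': at 4
pos 62 'c': at 5  ** P4@[60:62]
pos 63 'a': at 6  ** P6@[62:63]
pos 64 'a': at 14 (fail-walked)
pos 65 'b': at 8 (fail-walked)  ** P2@[65:65]
pos 66 'c': at 3 (fail-walked)
pos 67 'd': at 4
pos 68 'b': at 12  ** P2@[68:68],P5@[66:68]
pos 69 'c': at 10 (fail-walked)
pos 70 'a': at 11  ** P3@[67:70],P6@[69:70]
pos 71 'd': at 15 (fail-walked)  ** P7@[70:71]
pos 72 'b': at 9 (fail-walked)  ** P2@[72:72]
pos 73 'c': at 10
pos 74 'a': at 11  ** P3@[71:74],P6@[73:74]
pos 75 'b': at 8 (fail-walked)  ** P2@[75:75]
pos 76 'c': at 3 (fail-walked)
pos 77 'b': at 8 (fail-walked)  ** P2@[77:77]
pos 78 'b': at 8 (fail-walked)  ** P2@[78:78]
pos 79 'a': at 14 (fail-walked)

Result: [[2,4],[3,6],[4,1],[4,7],[7,4],[9,2],[9,5],[11,3],[11,6],[12,7],[13,0],[14,2],[16,3],[16,6],[19,4],[20,6],[21,1],[21,7],[22,2],[23,2],[26,6],[28,6],[29,7],[31,2],[32,2],[35,6],[37,7],[40,2],[40,5],[43,2],[43,5],[45,3],[45,6],[46,2],[48,7],[50,7],[51,0],[53,6],[54,7],[55,0],[57,6],[59,2],[62,4],[63,6],[65,2],[68,2],[68,5],[70,3],[70,6],[71,7],[72,2],[74,3],[74,6],[75,2],[77,2],[78,2]]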